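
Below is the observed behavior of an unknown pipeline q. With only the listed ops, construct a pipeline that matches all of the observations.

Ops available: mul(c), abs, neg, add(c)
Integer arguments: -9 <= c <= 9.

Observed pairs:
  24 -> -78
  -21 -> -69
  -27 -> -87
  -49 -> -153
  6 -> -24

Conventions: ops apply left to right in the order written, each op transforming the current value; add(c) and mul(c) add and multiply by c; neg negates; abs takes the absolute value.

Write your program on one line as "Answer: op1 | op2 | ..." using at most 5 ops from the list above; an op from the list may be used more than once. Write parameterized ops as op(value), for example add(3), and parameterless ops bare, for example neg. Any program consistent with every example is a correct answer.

mul(-1) | mul(-3) | abs | neg | add(-6)

Check, running the answer program on each example:
  24 -> -24 -> 72 -> 72 -> -72 -> -78
  -21 -> 21 -> -63 -> 63 -> -63 -> -69
  -27 -> 27 -> -81 -> 81 -> -81 -> -87
  -49 -> 49 -> -147 -> 147 -> -147 -> -153
  6 -> -6 -> 18 -> 18 -> -18 -> -24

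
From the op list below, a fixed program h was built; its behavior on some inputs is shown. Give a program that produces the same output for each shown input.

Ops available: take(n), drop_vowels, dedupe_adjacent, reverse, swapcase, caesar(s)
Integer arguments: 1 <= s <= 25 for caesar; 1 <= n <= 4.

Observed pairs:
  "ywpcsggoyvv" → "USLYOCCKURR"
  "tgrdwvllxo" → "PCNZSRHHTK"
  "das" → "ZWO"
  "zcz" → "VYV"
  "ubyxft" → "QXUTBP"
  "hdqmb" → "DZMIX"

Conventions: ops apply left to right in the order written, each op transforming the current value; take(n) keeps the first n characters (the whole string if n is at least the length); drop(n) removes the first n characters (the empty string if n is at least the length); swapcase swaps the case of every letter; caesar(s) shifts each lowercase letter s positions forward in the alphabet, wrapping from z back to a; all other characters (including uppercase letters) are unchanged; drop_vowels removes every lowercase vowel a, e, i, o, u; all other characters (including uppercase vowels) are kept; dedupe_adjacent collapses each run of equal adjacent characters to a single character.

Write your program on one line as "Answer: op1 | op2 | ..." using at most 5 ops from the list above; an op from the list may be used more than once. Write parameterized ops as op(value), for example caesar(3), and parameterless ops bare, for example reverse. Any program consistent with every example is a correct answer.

caesar(24) | reverse | caesar(24) | reverse | swapcase

Check, running the answer program on each example:
  "ywpcsggoyvv" -> "wunaqeemwtt" -> "ttwmeeqanuw" -> "rrukccoylsu" -> "uslyocckurr" -> "USLYOCCKURR"
  "tgrdwvllxo" -> "repbutjjvm" -> "mvjjtubper" -> "kthhrszncp" -> "pcnzsrhhtk" -> "PCNZSRHHTK"
  "das" -> "byq" -> "qyb" -> "owz" -> "zwo" -> "ZWO"
  "zcz" -> "xax" -> "xax" -> "vyv" -> "vyv" -> "VYV"
  "ubyxft" -> "szwvdr" -> "rdvwzs" -> "pbtuxq" -> "qxutbp" -> "QXUTBP"
  "hdqmb" -> "fbokz" -> "zkobf" -> "ximzd" -> "dzmix" -> "DZMIX"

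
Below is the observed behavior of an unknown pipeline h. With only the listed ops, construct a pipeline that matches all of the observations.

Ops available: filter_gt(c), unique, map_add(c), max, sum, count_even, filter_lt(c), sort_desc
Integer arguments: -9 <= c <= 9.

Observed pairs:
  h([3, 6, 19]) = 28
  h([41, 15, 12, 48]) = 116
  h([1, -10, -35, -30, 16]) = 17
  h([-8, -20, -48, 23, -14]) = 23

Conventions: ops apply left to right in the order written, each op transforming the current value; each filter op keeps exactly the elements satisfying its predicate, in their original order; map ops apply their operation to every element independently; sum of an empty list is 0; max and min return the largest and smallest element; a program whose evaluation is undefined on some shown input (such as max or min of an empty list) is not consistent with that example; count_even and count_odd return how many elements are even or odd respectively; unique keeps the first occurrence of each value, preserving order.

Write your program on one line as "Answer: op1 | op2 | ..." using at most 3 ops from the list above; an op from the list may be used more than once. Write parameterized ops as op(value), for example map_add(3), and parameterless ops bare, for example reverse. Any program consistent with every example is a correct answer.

filter_gt(-1) | sum

Check, running the answer program on each example:
  [3, 6, 19] -> [3, 6, 19] -> 28
  [41, 15, 12, 48] -> [41, 15, 12, 48] -> 116
  [1, -10, -35, -30, 16] -> [1, 16] -> 17
  [-8, -20, -48, 23, -14] -> [23] -> 23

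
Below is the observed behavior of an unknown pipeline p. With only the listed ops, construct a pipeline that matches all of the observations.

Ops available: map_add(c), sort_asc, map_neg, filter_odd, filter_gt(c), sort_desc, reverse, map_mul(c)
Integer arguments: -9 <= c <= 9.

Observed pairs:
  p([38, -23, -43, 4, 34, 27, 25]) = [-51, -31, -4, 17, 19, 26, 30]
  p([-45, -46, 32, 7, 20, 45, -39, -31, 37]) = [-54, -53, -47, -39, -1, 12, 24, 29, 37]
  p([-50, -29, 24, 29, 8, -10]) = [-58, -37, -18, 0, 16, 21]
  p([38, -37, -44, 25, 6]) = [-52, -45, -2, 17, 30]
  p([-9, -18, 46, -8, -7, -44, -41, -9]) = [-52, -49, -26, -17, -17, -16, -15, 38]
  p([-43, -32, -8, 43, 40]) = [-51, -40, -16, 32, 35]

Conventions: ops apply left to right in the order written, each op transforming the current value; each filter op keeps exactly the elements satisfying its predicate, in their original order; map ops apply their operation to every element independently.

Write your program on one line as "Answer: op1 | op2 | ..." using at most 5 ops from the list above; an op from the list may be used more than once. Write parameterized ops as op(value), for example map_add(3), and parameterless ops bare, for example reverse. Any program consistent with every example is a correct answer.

reverse | map_add(-8) | reverse | sort_asc

Check, running the answer program on each example:
  [38, -23, -43, 4, 34, 27, 25] -> [25, 27, 34, 4, -43, -23, 38] -> [17, 19, 26, -4, -51, -31, 30] -> [30, -31, -51, -4, 26, 19, 17] -> [-51, -31, -4, 17, 19, 26, 30]
  [-45, -46, 32, 7, 20, 45, -39, -31, 37] -> [37, -31, -39, 45, 20, 7, 32, -46, -45] -> [29, -39, -47, 37, 12, -1, 24, -54, -53] -> [-53, -54, 24, -1, 12, 37, -47, -39, 29] -> [-54, -53, -47, -39, -1, 12, 24, 29, 37]
  [-50, -29, 24, 29, 8, -10] -> [-10, 8, 29, 24, -29, -50] -> [-18, 0, 21, 16, -37, -58] -> [-58, -37, 16, 21, 0, -18] -> [-58, -37, -18, 0, 16, 21]
  [38, -37, -44, 25, 6] -> [6, 25, -44, -37, 38] -> [-2, 17, -52, -45, 30] -> [30, -45, -52, 17, -2] -> [-52, -45, -2, 17, 30]
  [-9, -18, 46, -8, -7, -44, -41, -9] -> [-9, -41, -44, -7, -8, 46, -18, -9] -> [-17, -49, -52, -15, -16, 38, -26, -17] -> [-17, -26, 38, -16, -15, -52, -49, -17] -> [-52, -49, -26, -17, -17, -16, -15, 38]
  [-43, -32, -8, 43, 40] -> [40, 43, -8, -32, -43] -> [32, 35, -16, -40, -51] -> [-51, -40, -16, 35, 32] -> [-51, -40, -16, 32, 35]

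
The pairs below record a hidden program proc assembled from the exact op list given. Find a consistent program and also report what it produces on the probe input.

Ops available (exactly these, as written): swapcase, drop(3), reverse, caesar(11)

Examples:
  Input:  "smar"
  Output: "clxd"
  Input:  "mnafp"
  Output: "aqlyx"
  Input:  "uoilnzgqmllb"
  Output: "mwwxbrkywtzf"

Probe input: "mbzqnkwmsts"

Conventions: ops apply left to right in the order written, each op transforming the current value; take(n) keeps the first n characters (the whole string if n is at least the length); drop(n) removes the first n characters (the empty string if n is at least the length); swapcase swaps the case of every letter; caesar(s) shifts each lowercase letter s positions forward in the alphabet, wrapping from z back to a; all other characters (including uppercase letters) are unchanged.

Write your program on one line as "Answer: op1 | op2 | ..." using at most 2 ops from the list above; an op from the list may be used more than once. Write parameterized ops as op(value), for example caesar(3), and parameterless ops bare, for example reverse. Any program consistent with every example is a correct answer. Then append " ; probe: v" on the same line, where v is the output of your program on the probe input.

reverse | caesar(11) ; probe: "dedxhvybkmx"

Check, running the answer program on each example:
  "smar" -> "rams" -> "clxd"
  "mnafp" -> "pfanm" -> "aqlyx"
  "uoilnzgqmllb" -> "bllmqgznliou" -> "mwwxbrkywtzf"
  probe: "mbzqnkwmsts" -> "stsmwknqzbm" -> "dedxhvybkmx"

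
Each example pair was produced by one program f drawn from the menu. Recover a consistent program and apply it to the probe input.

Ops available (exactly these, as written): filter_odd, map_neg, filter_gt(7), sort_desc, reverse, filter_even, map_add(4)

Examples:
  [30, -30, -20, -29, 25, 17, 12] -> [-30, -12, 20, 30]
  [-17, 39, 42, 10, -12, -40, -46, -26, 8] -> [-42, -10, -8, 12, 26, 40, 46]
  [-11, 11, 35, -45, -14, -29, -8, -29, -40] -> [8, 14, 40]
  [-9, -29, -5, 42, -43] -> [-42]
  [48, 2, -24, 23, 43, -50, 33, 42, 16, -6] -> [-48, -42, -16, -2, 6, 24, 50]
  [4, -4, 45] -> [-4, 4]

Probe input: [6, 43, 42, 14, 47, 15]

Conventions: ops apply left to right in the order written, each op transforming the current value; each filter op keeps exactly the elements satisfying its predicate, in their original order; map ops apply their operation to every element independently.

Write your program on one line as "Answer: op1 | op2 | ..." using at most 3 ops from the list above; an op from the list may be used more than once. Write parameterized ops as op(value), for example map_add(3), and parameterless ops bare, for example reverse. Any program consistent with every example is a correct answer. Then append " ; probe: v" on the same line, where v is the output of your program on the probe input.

sort_desc | map_neg | filter_even ; probe: [-42, -14, -6]

Check, running the answer program on each example:
  [30, -30, -20, -29, 25, 17, 12] -> [30, 25, 17, 12, -20, -29, -30] -> [-30, -25, -17, -12, 20, 29, 30] -> [-30, -12, 20, 30]
  [-17, 39, 42, 10, -12, -40, -46, -26, 8] -> [42, 39, 10, 8, -12, -17, -26, -40, -46] -> [-42, -39, -10, -8, 12, 17, 26, 40, 46] -> [-42, -10, -8, 12, 26, 40, 46]
  [-11, 11, 35, -45, -14, -29, -8, -29, -40] -> [35, 11, -8, -11, -14, -29, -29, -40, -45] -> [-35, -11, 8, 11, 14, 29, 29, 40, 45] -> [8, 14, 40]
  [-9, -29, -5, 42, -43] -> [42, -5, -9, -29, -43] -> [-42, 5, 9, 29, 43] -> [-42]
  [48, 2, -24, 23, 43, -50, 33, 42, 16, -6] -> [48, 43, 42, 33, 23, 16, 2, -6, -24, -50] -> [-48, -43, -42, -33, -23, -16, -2, 6, 24, 50] -> [-48, -42, -16, -2, 6, 24, 50]
  [4, -4, 45] -> [45, 4, -4] -> [-45, -4, 4] -> [-4, 4]
  probe: [6, 43, 42, 14, 47, 15] -> [47, 43, 42, 15, 14, 6] -> [-47, -43, -42, -15, -14, -6] -> [-42, -14, -6]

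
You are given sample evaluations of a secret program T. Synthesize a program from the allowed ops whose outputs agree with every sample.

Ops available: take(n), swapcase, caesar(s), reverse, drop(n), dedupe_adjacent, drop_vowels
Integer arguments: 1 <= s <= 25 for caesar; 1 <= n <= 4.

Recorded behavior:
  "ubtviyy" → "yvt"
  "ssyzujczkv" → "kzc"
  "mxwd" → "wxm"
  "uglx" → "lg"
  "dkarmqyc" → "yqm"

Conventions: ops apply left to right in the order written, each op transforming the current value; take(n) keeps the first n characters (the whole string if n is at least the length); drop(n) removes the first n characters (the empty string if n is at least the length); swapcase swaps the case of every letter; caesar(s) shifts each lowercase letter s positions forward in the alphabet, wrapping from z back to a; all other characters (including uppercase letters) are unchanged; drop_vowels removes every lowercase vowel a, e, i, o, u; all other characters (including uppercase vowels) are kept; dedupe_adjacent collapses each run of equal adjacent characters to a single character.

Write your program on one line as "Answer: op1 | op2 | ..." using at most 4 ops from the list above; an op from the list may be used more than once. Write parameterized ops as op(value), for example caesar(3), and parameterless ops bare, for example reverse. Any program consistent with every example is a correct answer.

drop_vowels | reverse | drop(1) | take(3)

Check, running the answer program on each example:
  "ubtviyy" -> "btvyy" -> "yyvtb" -> "yvtb" -> "yvt"
  "ssyzujczkv" -> "ssyzjczkv" -> "vkzcjzyss" -> "kzcjzyss" -> "kzc"
  "mxwd" -> "mxwd" -> "dwxm" -> "wxm" -> "wxm"
  "uglx" -> "glx" -> "xlg" -> "lg" -> "lg"
  "dkarmqyc" -> "dkrmqyc" -> "cyqmrkd" -> "yqmrkd" -> "yqm"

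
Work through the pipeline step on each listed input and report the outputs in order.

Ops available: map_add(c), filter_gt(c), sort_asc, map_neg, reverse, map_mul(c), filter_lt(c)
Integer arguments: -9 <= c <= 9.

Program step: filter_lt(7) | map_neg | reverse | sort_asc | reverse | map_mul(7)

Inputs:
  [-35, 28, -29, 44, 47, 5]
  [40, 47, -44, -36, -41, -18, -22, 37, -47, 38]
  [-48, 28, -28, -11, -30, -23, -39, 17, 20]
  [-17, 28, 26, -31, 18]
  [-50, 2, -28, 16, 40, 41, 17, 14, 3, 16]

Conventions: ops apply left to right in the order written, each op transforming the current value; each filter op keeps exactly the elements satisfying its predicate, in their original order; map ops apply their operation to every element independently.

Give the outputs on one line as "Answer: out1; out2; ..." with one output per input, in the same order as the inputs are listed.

Execution, op by op:
  [-35, 28, -29, 44, 47, 5] -> [-35, -29, 5] -> [35, 29, -5] -> [-5, 29, 35] -> [-5, 29, 35] -> [35, 29, -5] -> [245, 203, -35]
  [40, 47, -44, -36, -41, -18, -22, 37, -47, 38] -> [-44, -36, -41, -18, -22, -47] -> [44, 36, 41, 18, 22, 47] -> [47, 22, 18, 41, 36, 44] -> [18, 22, 36, 41, 44, 47] -> [47, 44, 41, 36, 22, 18] -> [329, 308, 287, 252, 154, 126]
  [-48, 28, -28, -11, -30, -23, -39, 17, 20] -> [-48, -28, -11, -30, -23, -39] -> [48, 28, 11, 30, 23, 39] -> [39, 23, 30, 11, 28, 48] -> [11, 23, 28, 30, 39, 48] -> [48, 39, 30, 28, 23, 11] -> [336, 273, 210, 196, 161, 77]
  [-17, 28, 26, -31, 18] -> [-17, -31] -> [17, 31] -> [31, 17] -> [17, 31] -> [31, 17] -> [217, 119]
  [-50, 2, -28, 16, 40, 41, 17, 14, 3, 16] -> [-50, 2, -28, 3] -> [50, -2, 28, -3] -> [-3, 28, -2, 50] -> [-3, -2, 28, 50] -> [50, 28, -2, -3] -> [350, 196, -14, -21]

[245, 203, -35]; [329, 308, 287, 252, 154, 126]; [336, 273, 210, 196, 161, 77]; [217, 119]; [350, 196, -14, -21]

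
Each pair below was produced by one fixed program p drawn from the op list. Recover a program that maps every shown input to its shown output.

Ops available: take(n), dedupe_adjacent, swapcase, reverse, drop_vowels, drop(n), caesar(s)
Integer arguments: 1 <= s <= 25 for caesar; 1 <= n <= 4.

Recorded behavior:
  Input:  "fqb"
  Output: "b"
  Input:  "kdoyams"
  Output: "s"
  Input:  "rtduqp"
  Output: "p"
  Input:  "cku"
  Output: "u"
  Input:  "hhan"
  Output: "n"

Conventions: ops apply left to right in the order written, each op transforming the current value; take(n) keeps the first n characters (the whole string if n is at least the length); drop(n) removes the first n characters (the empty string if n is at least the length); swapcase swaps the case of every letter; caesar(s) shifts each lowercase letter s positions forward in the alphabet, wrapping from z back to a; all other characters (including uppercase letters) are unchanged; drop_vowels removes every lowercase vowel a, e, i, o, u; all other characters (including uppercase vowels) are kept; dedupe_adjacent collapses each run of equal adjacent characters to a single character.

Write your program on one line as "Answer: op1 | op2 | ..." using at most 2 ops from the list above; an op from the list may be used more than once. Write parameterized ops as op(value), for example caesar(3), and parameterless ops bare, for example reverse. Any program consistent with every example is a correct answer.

reverse | take(1)

Check, running the answer program on each example:
  "fqb" -> "bqf" -> "b"
  "kdoyams" -> "smayodk" -> "s"
  "rtduqp" -> "pqudtr" -> "p"
  "cku" -> "ukc" -> "u"
  "hhan" -> "nahh" -> "n"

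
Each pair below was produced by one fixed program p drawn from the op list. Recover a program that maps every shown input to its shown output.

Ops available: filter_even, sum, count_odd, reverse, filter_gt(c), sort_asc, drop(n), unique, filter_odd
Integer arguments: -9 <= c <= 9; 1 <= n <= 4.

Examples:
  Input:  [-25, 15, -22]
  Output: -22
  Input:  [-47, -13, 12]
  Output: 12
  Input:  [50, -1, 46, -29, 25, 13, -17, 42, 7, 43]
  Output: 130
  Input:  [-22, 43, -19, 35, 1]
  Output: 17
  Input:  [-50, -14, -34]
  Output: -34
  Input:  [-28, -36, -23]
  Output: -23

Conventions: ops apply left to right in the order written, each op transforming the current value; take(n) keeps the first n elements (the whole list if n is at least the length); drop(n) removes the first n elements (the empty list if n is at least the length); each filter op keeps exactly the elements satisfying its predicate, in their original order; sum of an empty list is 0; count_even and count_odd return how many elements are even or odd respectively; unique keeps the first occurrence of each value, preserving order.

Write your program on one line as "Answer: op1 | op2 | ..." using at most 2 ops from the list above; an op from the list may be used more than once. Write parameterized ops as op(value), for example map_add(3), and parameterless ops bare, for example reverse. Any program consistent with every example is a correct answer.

drop(2) | sum

Check, running the answer program on each example:
  [-25, 15, -22] -> [-22] -> -22
  [-47, -13, 12] -> [12] -> 12
  [50, -1, 46, -29, 25, 13, -17, 42, 7, 43] -> [46, -29, 25, 13, -17, 42, 7, 43] -> 130
  [-22, 43, -19, 35, 1] -> [-19, 35, 1] -> 17
  [-50, -14, -34] -> [-34] -> -34
  [-28, -36, -23] -> [-23] -> -23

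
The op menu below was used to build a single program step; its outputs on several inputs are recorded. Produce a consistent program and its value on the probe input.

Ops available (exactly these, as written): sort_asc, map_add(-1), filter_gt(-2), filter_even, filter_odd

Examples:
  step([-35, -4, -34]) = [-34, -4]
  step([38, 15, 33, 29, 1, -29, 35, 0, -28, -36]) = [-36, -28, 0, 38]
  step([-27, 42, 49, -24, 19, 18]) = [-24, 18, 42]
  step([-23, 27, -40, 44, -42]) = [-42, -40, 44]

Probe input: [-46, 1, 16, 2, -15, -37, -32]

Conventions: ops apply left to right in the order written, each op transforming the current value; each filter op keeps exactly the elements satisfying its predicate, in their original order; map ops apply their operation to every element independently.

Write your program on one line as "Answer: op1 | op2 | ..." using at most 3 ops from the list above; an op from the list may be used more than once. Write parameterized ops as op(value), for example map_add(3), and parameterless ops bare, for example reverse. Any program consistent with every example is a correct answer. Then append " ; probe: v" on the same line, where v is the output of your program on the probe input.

sort_asc | filter_even ; probe: [-46, -32, 2, 16]

Check, running the answer program on each example:
  [-35, -4, -34] -> [-35, -34, -4] -> [-34, -4]
  [38, 15, 33, 29, 1, -29, 35, 0, -28, -36] -> [-36, -29, -28, 0, 1, 15, 29, 33, 35, 38] -> [-36, -28, 0, 38]
  [-27, 42, 49, -24, 19, 18] -> [-27, -24, 18, 19, 42, 49] -> [-24, 18, 42]
  [-23, 27, -40, 44, -42] -> [-42, -40, -23, 27, 44] -> [-42, -40, 44]
  probe: [-46, 1, 16, 2, -15, -37, -32] -> [-46, -37, -32, -15, 1, 2, 16] -> [-46, -32, 2, 16]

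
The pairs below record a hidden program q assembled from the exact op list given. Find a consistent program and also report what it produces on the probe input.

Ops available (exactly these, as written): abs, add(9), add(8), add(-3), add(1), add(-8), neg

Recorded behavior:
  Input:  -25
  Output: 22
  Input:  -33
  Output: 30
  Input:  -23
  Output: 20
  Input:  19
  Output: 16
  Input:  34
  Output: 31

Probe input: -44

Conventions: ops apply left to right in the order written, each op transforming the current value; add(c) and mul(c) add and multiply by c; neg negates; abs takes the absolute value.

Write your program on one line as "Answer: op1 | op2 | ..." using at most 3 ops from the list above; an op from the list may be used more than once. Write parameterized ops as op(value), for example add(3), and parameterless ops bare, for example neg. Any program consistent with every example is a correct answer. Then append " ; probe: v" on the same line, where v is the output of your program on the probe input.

neg | abs | add(-3) ; probe: 41

Check, running the answer program on each example:
  -25 -> 25 -> 25 -> 22
  -33 -> 33 -> 33 -> 30
  -23 -> 23 -> 23 -> 20
  19 -> -19 -> 19 -> 16
  34 -> -34 -> 34 -> 31
  probe: -44 -> 44 -> 44 -> 41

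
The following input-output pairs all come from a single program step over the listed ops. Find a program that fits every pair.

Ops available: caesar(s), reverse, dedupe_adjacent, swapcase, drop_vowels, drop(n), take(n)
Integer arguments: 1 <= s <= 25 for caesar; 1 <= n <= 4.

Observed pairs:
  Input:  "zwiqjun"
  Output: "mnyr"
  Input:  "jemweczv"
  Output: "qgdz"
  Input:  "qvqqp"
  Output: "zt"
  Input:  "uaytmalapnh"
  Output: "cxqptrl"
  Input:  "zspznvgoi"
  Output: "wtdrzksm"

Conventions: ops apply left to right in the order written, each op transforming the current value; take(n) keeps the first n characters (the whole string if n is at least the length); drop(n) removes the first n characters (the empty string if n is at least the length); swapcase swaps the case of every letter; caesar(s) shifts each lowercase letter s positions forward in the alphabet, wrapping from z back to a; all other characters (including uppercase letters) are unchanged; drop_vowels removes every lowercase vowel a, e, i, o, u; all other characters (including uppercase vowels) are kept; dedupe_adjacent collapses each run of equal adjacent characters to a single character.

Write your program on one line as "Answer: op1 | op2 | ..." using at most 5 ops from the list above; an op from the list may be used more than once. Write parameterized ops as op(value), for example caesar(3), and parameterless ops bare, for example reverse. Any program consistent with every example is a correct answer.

caesar(4) | drop(1) | dedupe_adjacent | drop_vowels

Check, running the answer program on each example:
  "zwiqjun" -> "damunyr" -> "amunyr" -> "amunyr" -> "mnyr"
  "jemweczv" -> "niqaigdz" -> "iqaigdz" -> "iqaigdz" -> "qgdz"
  "qvqqp" -> "uzuut" -> "zuut" -> "zut" -> "zt"
  "uaytmalapnh" -> "yecxqepetrl" -> "ecxqepetrl" -> "ecxqepetrl" -> "cxqptrl"
  "zspznvgoi" -> "dwtdrzksm" -> "wtdrzksm" -> "wtdrzksm" -> "wtdrzksm"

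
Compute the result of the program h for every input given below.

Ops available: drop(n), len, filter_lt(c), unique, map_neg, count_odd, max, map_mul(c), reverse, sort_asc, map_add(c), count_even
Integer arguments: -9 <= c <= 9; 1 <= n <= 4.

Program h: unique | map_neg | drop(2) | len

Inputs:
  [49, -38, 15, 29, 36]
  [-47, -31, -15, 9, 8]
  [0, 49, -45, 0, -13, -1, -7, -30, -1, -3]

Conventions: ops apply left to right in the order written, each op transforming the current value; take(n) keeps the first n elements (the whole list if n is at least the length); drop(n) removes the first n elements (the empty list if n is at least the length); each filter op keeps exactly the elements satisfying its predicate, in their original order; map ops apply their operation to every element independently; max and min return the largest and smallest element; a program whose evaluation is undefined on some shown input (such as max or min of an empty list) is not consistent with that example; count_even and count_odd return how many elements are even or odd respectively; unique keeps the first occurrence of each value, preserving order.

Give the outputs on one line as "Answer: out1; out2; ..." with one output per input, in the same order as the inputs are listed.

3; 3; 6

Execution, op by op:
  [49, -38, 15, 29, 36] -> [49, -38, 15, 29, 36] -> [-49, 38, -15, -29, -36] -> [-15, -29, -36] -> 3
  [-47, -31, -15, 9, 8] -> [-47, -31, -15, 9, 8] -> [47, 31, 15, -9, -8] -> [15, -9, -8] -> 3
  [0, 49, -45, 0, -13, -1, -7, -30, -1, -3] -> [0, 49, -45, -13, -1, -7, -30, -3] -> [0, -49, 45, 13, 1, 7, 30, 3] -> [45, 13, 1, 7, 30, 3] -> 6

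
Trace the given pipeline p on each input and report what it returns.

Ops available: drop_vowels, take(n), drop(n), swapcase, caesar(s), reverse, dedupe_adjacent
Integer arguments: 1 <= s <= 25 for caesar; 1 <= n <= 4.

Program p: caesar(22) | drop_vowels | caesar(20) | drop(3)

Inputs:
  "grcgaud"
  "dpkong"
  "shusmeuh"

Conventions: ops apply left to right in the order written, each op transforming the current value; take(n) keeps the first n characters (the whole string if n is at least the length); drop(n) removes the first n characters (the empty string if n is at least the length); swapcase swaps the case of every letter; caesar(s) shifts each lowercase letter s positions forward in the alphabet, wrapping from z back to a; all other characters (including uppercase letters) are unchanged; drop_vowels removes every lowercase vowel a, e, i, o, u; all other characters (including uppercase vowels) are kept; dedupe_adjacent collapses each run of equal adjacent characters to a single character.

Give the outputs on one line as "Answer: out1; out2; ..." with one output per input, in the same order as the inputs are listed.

Execution, op by op:
  "grcgaud" -> "cnycwqz" -> "cnycwqz" -> "whswqkt" -> "wqkt"
  "dpkong" -> "zlgkjc" -> "zlgkjc" -> "tfaedw" -> "edw"
  "shusmeuh" -> "odqoiaqd" -> "dqqd" -> "xkkx" -> "x"

"wqkt"; "edw"; "x"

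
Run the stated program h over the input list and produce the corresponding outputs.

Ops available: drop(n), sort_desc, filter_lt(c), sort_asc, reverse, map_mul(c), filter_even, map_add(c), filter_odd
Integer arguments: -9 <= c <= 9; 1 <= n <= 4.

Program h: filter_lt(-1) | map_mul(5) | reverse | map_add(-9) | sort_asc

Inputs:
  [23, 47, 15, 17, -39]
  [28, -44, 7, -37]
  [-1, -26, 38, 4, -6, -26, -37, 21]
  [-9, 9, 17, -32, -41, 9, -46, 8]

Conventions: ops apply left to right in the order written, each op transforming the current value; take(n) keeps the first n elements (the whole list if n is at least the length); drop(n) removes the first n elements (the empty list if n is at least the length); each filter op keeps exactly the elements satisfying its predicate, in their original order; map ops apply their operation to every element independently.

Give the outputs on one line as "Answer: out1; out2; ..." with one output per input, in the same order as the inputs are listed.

[-204]; [-229, -194]; [-194, -139, -139, -39]; [-239, -214, -169, -54]

Execution, op by op:
  [23, 47, 15, 17, -39] -> [-39] -> [-195] -> [-195] -> [-204] -> [-204]
  [28, -44, 7, -37] -> [-44, -37] -> [-220, -185] -> [-185, -220] -> [-194, -229] -> [-229, -194]
  [-1, -26, 38, 4, -6, -26, -37, 21] -> [-26, -6, -26, -37] -> [-130, -30, -130, -185] -> [-185, -130, -30, -130] -> [-194, -139, -39, -139] -> [-194, -139, -139, -39]
  [-9, 9, 17, -32, -41, 9, -46, 8] -> [-9, -32, -41, -46] -> [-45, -160, -205, -230] -> [-230, -205, -160, -45] -> [-239, -214, -169, -54] -> [-239, -214, -169, -54]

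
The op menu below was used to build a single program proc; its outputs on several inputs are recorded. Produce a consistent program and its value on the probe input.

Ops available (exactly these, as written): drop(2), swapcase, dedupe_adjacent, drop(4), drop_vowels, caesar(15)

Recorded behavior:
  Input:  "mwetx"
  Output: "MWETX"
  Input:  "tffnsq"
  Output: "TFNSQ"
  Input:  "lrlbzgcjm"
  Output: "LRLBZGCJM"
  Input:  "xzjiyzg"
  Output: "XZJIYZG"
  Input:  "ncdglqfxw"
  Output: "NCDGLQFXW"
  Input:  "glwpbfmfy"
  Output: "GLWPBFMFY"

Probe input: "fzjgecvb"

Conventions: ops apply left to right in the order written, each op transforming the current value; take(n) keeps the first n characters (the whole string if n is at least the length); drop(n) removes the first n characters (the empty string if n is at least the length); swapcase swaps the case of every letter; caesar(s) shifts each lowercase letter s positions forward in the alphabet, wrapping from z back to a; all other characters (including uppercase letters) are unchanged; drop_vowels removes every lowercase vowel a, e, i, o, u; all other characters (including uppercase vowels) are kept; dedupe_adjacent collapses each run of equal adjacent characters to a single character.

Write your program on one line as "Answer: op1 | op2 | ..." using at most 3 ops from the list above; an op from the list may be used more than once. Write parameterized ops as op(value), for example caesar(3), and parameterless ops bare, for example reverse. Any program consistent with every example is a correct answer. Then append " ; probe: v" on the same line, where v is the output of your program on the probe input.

swapcase | dedupe_adjacent ; probe: "FZJGECVB"

Check, running the answer program on each example:
  "mwetx" -> "MWETX" -> "MWETX"
  "tffnsq" -> "TFFNSQ" -> "TFNSQ"
  "lrlbzgcjm" -> "LRLBZGCJM" -> "LRLBZGCJM"
  "xzjiyzg" -> "XZJIYZG" -> "XZJIYZG"
  "ncdglqfxw" -> "NCDGLQFXW" -> "NCDGLQFXW"
  "glwpbfmfy" -> "GLWPBFMFY" -> "GLWPBFMFY"
  probe: "fzjgecvb" -> "FZJGECVB" -> "FZJGECVB"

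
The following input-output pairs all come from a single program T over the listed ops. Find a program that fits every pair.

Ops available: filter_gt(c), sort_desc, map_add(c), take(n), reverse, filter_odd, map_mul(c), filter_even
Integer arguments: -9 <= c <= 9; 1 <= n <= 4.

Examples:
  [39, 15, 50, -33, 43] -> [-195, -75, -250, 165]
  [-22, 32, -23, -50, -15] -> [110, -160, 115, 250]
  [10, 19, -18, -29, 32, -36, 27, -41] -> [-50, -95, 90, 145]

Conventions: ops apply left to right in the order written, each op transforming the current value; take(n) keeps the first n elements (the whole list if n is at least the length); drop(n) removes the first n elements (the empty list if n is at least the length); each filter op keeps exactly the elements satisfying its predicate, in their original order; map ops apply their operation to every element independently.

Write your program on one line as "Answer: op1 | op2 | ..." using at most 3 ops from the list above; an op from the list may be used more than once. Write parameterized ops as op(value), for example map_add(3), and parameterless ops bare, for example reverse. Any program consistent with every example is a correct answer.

map_mul(-5) | take(4)

Check, running the answer program on each example:
  [39, 15, 50, -33, 43] -> [-195, -75, -250, 165, -215] -> [-195, -75, -250, 165]
  [-22, 32, -23, -50, -15] -> [110, -160, 115, 250, 75] -> [110, -160, 115, 250]
  [10, 19, -18, -29, 32, -36, 27, -41] -> [-50, -95, 90, 145, -160, 180, -135, 205] -> [-50, -95, 90, 145]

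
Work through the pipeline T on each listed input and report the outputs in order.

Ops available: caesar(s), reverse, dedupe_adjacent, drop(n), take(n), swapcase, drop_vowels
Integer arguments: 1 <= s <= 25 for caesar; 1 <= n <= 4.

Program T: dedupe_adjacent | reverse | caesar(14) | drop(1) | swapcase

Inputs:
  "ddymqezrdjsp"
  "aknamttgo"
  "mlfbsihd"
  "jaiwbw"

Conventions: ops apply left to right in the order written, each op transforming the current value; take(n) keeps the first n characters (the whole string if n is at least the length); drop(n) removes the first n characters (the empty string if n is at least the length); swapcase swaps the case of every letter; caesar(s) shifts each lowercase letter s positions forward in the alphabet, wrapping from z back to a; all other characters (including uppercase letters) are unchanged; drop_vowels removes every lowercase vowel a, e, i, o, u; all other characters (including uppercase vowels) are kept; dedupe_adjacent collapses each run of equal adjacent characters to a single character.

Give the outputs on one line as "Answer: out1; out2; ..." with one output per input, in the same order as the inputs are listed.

Execution, op by op:
  "ddymqezrdjsp" -> "dymqezrdjsp" -> "psjdrzeqmyd" -> "dgxrfnseamr" -> "gxrfnseamr" -> "GXRFNSEAMR"
  "aknamttgo" -> "aknamtgo" -> "ogtmanka" -> "cuhaobyo" -> "uhaobyo" -> "UHAOBYO"
  "mlfbsihd" -> "mlfbsihd" -> "dhisbflm" -> "rvwgptza" -> "vwgptza" -> "VWGPTZA"
  "jaiwbw" -> "jaiwbw" -> "wbwiaj" -> "kpkwox" -> "pkwox" -> "PKWOX"

"GXRFNSEAMR"; "UHAOBYO"; "VWGPTZA"; "PKWOX"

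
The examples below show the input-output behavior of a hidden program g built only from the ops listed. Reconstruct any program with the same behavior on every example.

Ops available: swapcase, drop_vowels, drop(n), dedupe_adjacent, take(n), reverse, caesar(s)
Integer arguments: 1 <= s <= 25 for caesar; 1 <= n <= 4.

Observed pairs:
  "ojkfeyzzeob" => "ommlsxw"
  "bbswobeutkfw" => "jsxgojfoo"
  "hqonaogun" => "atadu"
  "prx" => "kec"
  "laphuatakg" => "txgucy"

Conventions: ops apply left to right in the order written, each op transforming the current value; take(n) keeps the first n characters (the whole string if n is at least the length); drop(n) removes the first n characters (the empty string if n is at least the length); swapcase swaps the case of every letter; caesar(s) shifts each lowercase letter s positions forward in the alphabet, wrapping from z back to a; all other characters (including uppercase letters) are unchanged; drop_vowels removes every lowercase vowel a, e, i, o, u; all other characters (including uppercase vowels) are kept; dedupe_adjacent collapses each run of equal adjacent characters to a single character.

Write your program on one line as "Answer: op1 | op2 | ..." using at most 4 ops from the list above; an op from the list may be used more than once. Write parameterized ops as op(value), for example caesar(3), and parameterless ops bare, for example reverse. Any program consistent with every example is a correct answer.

drop_vowels | reverse | caesar(13)

Check, running the answer program on each example:
  "ojkfeyzzeob" -> "jkfyzzb" -> "bzzyfkj" -> "ommlsxw"
  "bbswobeutkfw" -> "bbswbtkfw" -> "wfktbwsbb" -> "jsxgojfoo"
  "hqonaogun" -> "hqngn" -> "ngnqh" -> "atadu"
  "prx" -> "prx" -> "xrp" -> "kec"
  "laphuatakg" -> "lphtkg" -> "gkthpl" -> "txgucy"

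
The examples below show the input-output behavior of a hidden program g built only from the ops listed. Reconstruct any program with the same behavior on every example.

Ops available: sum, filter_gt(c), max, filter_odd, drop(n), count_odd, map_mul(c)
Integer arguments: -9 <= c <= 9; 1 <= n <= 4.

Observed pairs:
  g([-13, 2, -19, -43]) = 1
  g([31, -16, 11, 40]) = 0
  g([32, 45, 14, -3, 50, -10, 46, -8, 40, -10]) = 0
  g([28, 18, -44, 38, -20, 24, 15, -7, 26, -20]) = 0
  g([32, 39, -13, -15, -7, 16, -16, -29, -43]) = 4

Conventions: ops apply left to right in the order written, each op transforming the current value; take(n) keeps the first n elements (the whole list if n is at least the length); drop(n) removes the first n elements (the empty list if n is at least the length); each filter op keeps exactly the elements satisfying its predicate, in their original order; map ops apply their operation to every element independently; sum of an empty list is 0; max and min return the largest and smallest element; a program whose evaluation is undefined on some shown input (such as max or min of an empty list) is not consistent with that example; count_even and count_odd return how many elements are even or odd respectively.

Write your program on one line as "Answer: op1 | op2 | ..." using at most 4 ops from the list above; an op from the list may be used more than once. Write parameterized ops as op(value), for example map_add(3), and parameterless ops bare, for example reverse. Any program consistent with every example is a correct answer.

filter_odd | drop(2) | map_mul(-7) | count_odd

Check, running the answer program on each example:
  [-13, 2, -19, -43] -> [-13, -19, -43] -> [-43] -> [301] -> 1
  [31, -16, 11, 40] -> [31, 11] -> [] -> [] -> 0
  [32, 45, 14, -3, 50, -10, 46, -8, 40, -10] -> [45, -3] -> [] -> [] -> 0
  [28, 18, -44, 38, -20, 24, 15, -7, 26, -20] -> [15, -7] -> [] -> [] -> 0
  [32, 39, -13, -15, -7, 16, -16, -29, -43] -> [39, -13, -15, -7, -29, -43] -> [-15, -7, -29, -43] -> [105, 49, 203, 301] -> 4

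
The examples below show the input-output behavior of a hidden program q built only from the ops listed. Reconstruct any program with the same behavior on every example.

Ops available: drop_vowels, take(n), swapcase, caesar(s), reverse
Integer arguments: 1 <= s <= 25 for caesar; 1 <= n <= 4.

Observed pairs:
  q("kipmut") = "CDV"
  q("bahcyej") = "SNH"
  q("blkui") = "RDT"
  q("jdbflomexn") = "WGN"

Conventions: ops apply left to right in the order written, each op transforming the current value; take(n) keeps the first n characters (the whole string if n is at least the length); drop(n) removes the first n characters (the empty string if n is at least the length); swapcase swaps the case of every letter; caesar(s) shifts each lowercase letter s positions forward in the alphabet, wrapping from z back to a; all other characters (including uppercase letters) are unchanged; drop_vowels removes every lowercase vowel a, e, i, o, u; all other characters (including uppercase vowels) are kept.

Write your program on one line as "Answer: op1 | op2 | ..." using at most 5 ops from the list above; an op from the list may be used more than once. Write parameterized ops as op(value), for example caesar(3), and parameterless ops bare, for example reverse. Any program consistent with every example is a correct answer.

reverse | caesar(9) | take(3) | swapcase

Check, running the answer program on each example:
  "kipmut" -> "tumpik" -> "cdvyrt" -> "cdv" -> "CDV"
  "bahcyej" -> "jeychab" -> "snhlqjk" -> "snh" -> "SNH"
  "blkui" -> "iuklb" -> "rdtuk" -> "rdt" -> "RDT"
  "jdbflomexn" -> "nxemolfbdj" -> "wgnvxuokms" -> "wgn" -> "WGN"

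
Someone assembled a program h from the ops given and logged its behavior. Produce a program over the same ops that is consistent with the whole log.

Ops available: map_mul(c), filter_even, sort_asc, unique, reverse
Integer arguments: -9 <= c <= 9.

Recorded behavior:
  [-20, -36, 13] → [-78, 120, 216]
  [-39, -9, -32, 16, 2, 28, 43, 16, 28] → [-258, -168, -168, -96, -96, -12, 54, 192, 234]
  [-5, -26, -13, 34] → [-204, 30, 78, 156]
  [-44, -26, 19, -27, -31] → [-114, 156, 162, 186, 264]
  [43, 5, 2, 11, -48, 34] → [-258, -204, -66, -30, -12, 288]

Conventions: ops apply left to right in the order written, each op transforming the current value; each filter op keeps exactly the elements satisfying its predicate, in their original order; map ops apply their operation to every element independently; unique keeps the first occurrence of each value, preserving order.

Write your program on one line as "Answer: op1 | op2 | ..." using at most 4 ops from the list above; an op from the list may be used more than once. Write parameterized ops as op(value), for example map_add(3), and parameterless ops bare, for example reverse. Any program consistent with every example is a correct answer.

sort_asc | reverse | map_mul(-6)

Check, running the answer program on each example:
  [-20, -36, 13] -> [-36, -20, 13] -> [13, -20, -36] -> [-78, 120, 216]
  [-39, -9, -32, 16, 2, 28, 43, 16, 28] -> [-39, -32, -9, 2, 16, 16, 28, 28, 43] -> [43, 28, 28, 16, 16, 2, -9, -32, -39] -> [-258, -168, -168, -96, -96, -12, 54, 192, 234]
  [-5, -26, -13, 34] -> [-26, -13, -5, 34] -> [34, -5, -13, -26] -> [-204, 30, 78, 156]
  [-44, -26, 19, -27, -31] -> [-44, -31, -27, -26, 19] -> [19, -26, -27, -31, -44] -> [-114, 156, 162, 186, 264]
  [43, 5, 2, 11, -48, 34] -> [-48, 2, 5, 11, 34, 43] -> [43, 34, 11, 5, 2, -48] -> [-258, -204, -66, -30, -12, 288]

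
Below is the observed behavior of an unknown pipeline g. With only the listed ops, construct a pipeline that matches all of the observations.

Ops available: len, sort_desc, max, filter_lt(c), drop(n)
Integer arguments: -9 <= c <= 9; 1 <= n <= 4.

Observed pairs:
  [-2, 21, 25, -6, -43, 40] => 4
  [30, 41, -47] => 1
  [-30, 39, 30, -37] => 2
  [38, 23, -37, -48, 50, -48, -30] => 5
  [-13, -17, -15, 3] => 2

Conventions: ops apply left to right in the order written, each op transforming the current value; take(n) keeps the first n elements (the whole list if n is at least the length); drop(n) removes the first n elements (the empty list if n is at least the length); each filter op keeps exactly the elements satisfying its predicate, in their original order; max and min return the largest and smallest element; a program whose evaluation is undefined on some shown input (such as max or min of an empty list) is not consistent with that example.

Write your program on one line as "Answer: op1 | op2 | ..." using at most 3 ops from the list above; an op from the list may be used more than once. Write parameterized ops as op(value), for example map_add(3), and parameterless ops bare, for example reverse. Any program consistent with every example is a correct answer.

drop(2) | len

Check, running the answer program on each example:
  [-2, 21, 25, -6, -43, 40] -> [25, -6, -43, 40] -> 4
  [30, 41, -47] -> [-47] -> 1
  [-30, 39, 30, -37] -> [30, -37] -> 2
  [38, 23, -37, -48, 50, -48, -30] -> [-37, -48, 50, -48, -30] -> 5
  [-13, -17, -15, 3] -> [-15, 3] -> 2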